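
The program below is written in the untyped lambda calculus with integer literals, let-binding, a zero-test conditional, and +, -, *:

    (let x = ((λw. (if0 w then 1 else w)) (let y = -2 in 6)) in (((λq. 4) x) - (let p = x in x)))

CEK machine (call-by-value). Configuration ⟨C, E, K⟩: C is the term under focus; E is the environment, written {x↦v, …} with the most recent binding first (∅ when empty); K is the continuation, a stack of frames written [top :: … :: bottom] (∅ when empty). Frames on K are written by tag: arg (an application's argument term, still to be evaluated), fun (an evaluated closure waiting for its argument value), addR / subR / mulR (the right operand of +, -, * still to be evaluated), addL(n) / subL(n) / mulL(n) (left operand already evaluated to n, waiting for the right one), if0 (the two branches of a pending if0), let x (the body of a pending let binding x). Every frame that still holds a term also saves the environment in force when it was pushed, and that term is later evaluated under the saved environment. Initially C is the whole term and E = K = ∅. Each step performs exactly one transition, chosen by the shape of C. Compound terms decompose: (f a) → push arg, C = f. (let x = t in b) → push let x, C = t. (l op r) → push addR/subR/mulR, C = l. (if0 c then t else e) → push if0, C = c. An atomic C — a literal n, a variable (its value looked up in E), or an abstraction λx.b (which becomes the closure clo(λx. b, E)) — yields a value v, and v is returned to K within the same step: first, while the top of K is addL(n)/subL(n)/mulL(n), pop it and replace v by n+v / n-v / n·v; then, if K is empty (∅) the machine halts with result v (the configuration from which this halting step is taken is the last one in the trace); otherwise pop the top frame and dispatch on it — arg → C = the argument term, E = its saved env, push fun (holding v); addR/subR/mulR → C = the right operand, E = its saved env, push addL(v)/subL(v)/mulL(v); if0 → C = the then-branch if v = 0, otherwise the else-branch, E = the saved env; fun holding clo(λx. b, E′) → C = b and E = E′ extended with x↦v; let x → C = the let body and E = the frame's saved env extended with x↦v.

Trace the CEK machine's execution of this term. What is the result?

Answer: -2

Derivation:
step 0: [C=(let x = ((λw. (if0 w then 1 else w)) (let y = -2 in 6)) in (((λq. 4) x) - (let p = x in x))) | E=∅ | K=∅]
step 1: [C=((λw. (if0 w then 1 else w)) (let y = -2 in 6)) | E=∅ | K=[let x]]
step 2: [C=(λw. (if0 w then 1 else w)) | E=∅ | K=[arg :: let x]]
step 3: [C=(let y = -2 in 6) | E=∅ | K=[fun :: let x]]
step 4: [C=-2 | E=∅ | K=[let y :: fun :: let x]]
step 5: [C=6 | E={y↦-2} | K=[fun :: let x]]
step 6: [C=(if0 w then 1 else w) | E={w↦6} | K=[let x]]
step 7: [C=w | E={w↦6} | K=[if0 :: let x]]
step 8: [C=w | E={w↦6} | K=[let x]]
step 9: [C=(((λq. 4) x) - (let p = x in x)) | E={x↦6} | K=∅]
step 10: [C=((λq. 4) x) | E={x↦6} | K=[subR]]
step 11: [C=(λq. 4) | E={x↦6} | K=[arg :: subR]]
step 12: [C=x | E={x↦6} | K=[fun :: subR]]
step 13: [C=4 | E={q↦6, x↦6} | K=[subR]]
step 14: [C=(let p = x in x) | E={x↦6} | K=[subL(4)]]
step 15: [C=x | E={x↦6} | K=[let p :: subL(4)]]
step 16: [C=x | E={p↦6, x↦6} | K=[subL(4)]]
→ final value -2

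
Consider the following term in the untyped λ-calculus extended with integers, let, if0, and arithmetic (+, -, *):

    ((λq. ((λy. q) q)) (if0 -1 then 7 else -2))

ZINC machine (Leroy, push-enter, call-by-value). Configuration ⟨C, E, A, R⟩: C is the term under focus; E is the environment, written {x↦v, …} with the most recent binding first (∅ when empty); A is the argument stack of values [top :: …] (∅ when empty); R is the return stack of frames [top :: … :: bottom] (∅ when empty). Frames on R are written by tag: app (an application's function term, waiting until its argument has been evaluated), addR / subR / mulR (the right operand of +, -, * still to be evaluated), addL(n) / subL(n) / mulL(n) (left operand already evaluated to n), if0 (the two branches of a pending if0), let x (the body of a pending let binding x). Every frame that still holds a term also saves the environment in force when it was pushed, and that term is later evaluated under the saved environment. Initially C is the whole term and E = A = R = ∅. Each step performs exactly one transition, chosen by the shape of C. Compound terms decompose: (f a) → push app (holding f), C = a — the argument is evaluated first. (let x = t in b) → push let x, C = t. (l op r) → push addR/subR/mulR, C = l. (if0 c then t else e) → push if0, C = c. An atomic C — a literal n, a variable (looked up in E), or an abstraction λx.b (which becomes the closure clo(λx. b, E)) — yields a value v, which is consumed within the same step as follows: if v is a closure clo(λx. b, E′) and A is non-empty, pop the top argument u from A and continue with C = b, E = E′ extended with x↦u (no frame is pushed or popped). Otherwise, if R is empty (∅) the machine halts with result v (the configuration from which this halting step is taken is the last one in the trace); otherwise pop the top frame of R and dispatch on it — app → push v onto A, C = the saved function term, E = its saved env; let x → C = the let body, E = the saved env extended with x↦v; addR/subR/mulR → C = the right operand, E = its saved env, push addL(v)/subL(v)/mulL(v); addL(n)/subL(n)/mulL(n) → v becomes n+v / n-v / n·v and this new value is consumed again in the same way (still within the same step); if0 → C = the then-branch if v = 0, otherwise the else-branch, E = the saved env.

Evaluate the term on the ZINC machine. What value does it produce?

0. <C=((λq. ((λy. q) q)) (if0 -1 then 7 else -2)), E=∅, A=∅, R=∅>
1. <C=(if0 -1 then 7 else -2), E=∅, A=∅, R=[app]>
2. <C=-1, E=∅, A=∅, R=[if0 :: app]>
3. <C=-2, E=∅, A=∅, R=[app]>
4. <C=(λq. ((λy. q) q)), E=∅, A=[-2], R=∅>
5. <C=((λy. q) q), E={q↦-2}, A=∅, R=∅>
6. <C=q, E={q↦-2}, A=∅, R=[app]>
7. <C=(λy. q), E={q↦-2}, A=[-2], R=∅>
8. <C=q, E={y↦-2, q↦-2}, A=∅, R=∅>
→ final value -2

Answer: -2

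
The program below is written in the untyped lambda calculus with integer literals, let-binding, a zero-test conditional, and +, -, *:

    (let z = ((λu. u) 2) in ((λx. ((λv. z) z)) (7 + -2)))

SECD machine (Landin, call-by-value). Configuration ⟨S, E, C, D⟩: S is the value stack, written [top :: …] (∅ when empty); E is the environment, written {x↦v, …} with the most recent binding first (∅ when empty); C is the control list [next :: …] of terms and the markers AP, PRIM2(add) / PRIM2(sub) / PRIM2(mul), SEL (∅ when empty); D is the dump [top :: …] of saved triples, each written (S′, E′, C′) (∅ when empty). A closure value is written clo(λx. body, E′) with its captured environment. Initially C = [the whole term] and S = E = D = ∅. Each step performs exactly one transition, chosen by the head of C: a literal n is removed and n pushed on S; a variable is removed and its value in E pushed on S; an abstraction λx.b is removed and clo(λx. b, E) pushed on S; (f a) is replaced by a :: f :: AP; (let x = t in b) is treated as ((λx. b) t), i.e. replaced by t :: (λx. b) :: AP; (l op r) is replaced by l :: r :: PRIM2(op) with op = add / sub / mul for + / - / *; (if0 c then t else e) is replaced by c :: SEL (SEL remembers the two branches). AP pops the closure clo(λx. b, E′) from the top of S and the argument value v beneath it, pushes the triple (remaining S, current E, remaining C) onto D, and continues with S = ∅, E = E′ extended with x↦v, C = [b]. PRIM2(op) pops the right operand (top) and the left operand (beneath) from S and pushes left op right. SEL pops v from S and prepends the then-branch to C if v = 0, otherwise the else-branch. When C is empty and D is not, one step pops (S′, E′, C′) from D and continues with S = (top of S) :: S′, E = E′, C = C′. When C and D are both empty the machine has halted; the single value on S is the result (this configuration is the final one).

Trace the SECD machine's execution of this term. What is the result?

Answer: 2

Derivation:
step 0: ⟨S=∅; E=∅; C=[(let z = ((λu. u) 2) in ((λx. ((λv. z) z)) (7 + -2)))]; D=∅⟩
step 1: ⟨S=∅; E=∅; C=[((λu. u) 2) :: (λz. ((λx. ((λv. z) z)) (7 + -2))) :: AP]; D=∅⟩
step 2: ⟨S=∅; E=∅; C=[2 :: (λu. u) :: AP :: (λz. ((λx. ((λv. z) z)) (7 + -2))) :: AP]; D=∅⟩
step 3: ⟨S=[2]; E=∅; C=[(λu. u) :: AP :: (λz. ((λx. ((λv. z) z)) (7 + -2))) :: AP]; D=∅⟩
step 4: ⟨S=[clo(λu. u, ∅) :: 2]; E=∅; C=[AP :: (λz. ((λx. ((λv. z) z)) (7 + -2))) :: AP]; D=∅⟩
step 5: ⟨S=∅; E={u↦2}; C=[u]; D=[(∅, ∅, [(λz. ((λx. ((λv. z) z)) (7 + -2))) :: AP])]⟩
step 6: ⟨S=[2]; E={u↦2}; C=∅; D=[(∅, ∅, [(λz. ((λx. ((λv. z) z)) (7 + -2))) :: AP])]⟩
step 7: ⟨S=[2]; E=∅; C=[(λz. ((λx. ((λv. z) z)) (7 + -2))) :: AP]; D=∅⟩
step 8: ⟨S=[clo(λz. ((λx. ((λv. z) z)) (7 + -2)), ∅) :: 2]; E=∅; C=[AP]; D=∅⟩
step 9: ⟨S=∅; E={z↦2}; C=[((λx. ((λv. z) z)) (7 + -2))]; D=[(∅, ∅, ∅)]⟩
step 10: ⟨S=∅; E={z↦2}; C=[(7 + -2) :: (λx. ((λv. z) z)) :: AP]; D=[(∅, ∅, ∅)]⟩
step 11: ⟨S=∅; E={z↦2}; C=[7 :: -2 :: PRIM2(add) :: (λx. ((λv. z) z)) :: AP]; D=[(∅, ∅, ∅)]⟩
step 12: ⟨S=[7]; E={z↦2}; C=[-2 :: PRIM2(add) :: (λx. ((λv. z) z)) :: AP]; D=[(∅, ∅, ∅)]⟩
step 13: ⟨S=[-2 :: 7]; E={z↦2}; C=[PRIM2(add) :: (λx. ((λv. z) z)) :: AP]; D=[(∅, ∅, ∅)]⟩
step 14: ⟨S=[5]; E={z↦2}; C=[(λx. ((λv. z) z)) :: AP]; D=[(∅, ∅, ∅)]⟩
step 15: ⟨S=[clo(λx. ((λv. z) z), {z↦2}) :: 5]; E={z↦2}; C=[AP]; D=[(∅, ∅, ∅)]⟩
step 16: ⟨S=∅; E={x↦5, z↦2}; C=[((λv. z) z)]; D=[(∅, {z↦2}, ∅) :: (∅, ∅, ∅)]⟩
step 17: ⟨S=∅; E={x↦5, z↦2}; C=[z :: (λv. z) :: AP]; D=[(∅, {z↦2}, ∅) :: (∅, ∅, ∅)]⟩
step 18: ⟨S=[2]; E={x↦5, z↦2}; C=[(λv. z) :: AP]; D=[(∅, {z↦2}, ∅) :: (∅, ∅, ∅)]⟩
step 19: ⟨S=[clo(λv. z, {x↦5, z↦2}) :: 2]; E={x↦5, z↦2}; C=[AP]; D=[(∅, {z↦2}, ∅) :: (∅, ∅, ∅)]⟩
step 20: ⟨S=∅; E={v↦2, x↦5, z↦2}; C=[z]; D=[(∅, {x↦5, z↦2}, ∅) :: (∅, {z↦2}, ∅) :: (∅, ∅, ∅)]⟩
step 21: ⟨S=[2]; E={v↦2, x↦5, z↦2}; C=∅; D=[(∅, {x↦5, z↦2}, ∅) :: (∅, {z↦2}, ∅) :: (∅, ∅, ∅)]⟩
step 22: ⟨S=[2]; E={x↦5, z↦2}; C=∅; D=[(∅, {z↦2}, ∅) :: (∅, ∅, ∅)]⟩
step 23: ⟨S=[2]; E={z↦2}; C=∅; D=[(∅, ∅, ∅)]⟩
step 24: ⟨S=[2]; E=∅; C=∅; D=∅⟩
→ final value 2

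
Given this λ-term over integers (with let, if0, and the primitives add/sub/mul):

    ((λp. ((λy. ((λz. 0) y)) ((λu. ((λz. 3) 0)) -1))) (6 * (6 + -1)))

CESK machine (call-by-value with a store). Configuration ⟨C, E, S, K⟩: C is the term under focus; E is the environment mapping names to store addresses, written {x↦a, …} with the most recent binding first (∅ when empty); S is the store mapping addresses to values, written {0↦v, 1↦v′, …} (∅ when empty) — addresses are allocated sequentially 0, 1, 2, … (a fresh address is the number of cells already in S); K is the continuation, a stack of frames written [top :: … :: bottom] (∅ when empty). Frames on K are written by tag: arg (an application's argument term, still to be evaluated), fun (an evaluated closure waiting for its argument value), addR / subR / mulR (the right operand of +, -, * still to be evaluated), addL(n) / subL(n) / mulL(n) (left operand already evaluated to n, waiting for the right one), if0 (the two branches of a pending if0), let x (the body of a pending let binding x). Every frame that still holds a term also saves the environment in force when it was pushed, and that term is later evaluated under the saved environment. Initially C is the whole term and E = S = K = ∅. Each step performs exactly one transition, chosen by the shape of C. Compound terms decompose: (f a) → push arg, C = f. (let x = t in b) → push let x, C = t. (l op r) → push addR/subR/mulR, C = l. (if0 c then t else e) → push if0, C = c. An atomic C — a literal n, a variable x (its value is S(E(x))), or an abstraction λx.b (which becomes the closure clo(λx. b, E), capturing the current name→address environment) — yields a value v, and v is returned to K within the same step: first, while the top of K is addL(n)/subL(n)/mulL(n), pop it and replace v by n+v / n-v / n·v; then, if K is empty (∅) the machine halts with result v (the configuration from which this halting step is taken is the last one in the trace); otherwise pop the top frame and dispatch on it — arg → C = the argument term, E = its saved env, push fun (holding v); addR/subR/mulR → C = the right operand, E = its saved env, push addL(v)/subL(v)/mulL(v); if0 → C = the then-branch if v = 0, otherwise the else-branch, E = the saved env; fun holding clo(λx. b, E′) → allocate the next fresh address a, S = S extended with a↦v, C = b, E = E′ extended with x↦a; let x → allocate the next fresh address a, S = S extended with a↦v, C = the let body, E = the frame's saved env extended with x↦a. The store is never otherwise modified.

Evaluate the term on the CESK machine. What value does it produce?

Answer: 0

Execution trace:
t=0: [C=((λp. ((λy. ((λz. 0) y)) ((λu. ((λz. 3) 0)) -1))) (6 * (6 + -1))) | E=∅ | S=∅ | K=∅]
t=1: [C=(λp. ((λy. ((λz. 0) y)) ((λu. ((λz. 3) 0)) -1))) | E=∅ | S=∅ | K=[arg]]
t=2: [C=(6 * (6 + -1)) | E=∅ | S=∅ | K=[fun]]
t=3: [C=6 | E=∅ | S=∅ | K=[mulR :: fun]]
t=4: [C=(6 + -1) | E=∅ | S=∅ | K=[mulL(6) :: fun]]
t=5: [C=6 | E=∅ | S=∅ | K=[addR :: mulL(6) :: fun]]
t=6: [C=-1 | E=∅ | S=∅ | K=[addL(6) :: mulL(6) :: fun]]
t=7: [C=((λy. ((λz. 0) y)) ((λu. ((λz. 3) 0)) -1)) | E={p↦0} | S={0↦30} | K=∅]
t=8: [C=(λy. ((λz. 0) y)) | E={p↦0} | S={0↦30} | K=[arg]]
t=9: [C=((λu. ((λz. 3) 0)) -1) | E={p↦0} | S={0↦30} | K=[fun]]
t=10: [C=(λu. ((λz. 3) 0)) | E={p↦0} | S={0↦30} | K=[arg :: fun]]
t=11: [C=-1 | E={p↦0} | S={0↦30} | K=[fun :: fun]]
t=12: [C=((λz. 3) 0) | E={u↦1, p↦0} | S={0↦30, 1↦-1} | K=[fun]]
t=13: [C=(λz. 3) | E={u↦1, p↦0} | S={0↦30, 1↦-1} | K=[arg :: fun]]
t=14: [C=0 | E={u↦1, p↦0} | S={0↦30, 1↦-1} | K=[fun :: fun]]
t=15: [C=3 | E={z↦2, u↦1, p↦0} | S={0↦30, 1↦-1, 2↦0} | K=[fun]]
t=16: [C=((λz. 0) y) | E={y↦3, p↦0} | S={0↦30, 1↦-1, 2↦0, 3↦3} | K=∅]
t=17: [C=(λz. 0) | E={y↦3, p↦0} | S={0↦30, 1↦-1, 2↦0, 3↦3} | K=[arg]]
t=18: [C=y | E={y↦3, p↦0} | S={0↦30, 1↦-1, 2↦0, 3↦3} | K=[fun]]
t=19: [C=0 | E={z↦4, y↦3, p↦0} | S={0↦30, 1↦-1, 2↦0, 3↦3, 4↦3} | K=∅]
→ final value 0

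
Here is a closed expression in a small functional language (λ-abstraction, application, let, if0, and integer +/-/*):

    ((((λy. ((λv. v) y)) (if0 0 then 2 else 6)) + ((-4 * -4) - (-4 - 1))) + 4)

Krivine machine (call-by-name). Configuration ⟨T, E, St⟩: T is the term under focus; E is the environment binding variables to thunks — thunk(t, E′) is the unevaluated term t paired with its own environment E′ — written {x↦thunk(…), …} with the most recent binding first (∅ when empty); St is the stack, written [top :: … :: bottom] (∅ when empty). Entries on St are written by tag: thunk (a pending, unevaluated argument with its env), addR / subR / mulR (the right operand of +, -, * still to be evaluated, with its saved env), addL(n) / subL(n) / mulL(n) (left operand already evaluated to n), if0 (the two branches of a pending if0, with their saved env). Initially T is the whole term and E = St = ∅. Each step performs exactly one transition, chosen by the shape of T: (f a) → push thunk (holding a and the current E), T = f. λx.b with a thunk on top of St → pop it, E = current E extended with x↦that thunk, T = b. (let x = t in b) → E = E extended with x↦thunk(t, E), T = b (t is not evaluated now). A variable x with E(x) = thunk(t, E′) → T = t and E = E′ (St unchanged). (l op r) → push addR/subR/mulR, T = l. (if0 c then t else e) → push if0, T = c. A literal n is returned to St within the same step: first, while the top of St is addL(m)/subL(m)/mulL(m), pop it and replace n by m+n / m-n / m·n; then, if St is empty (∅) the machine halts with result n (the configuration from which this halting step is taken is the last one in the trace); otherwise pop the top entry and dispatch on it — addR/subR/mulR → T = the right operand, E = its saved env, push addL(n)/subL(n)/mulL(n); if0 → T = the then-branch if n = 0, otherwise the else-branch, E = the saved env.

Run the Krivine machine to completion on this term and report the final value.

0. ⟨T=((((λy. ((λv. v) y)) (if0 0 then 2 else 6)) + ((-4 * -4) - (-4 - 1))) + 4); E=∅; St=∅⟩
1. ⟨T=(((λy. ((λv. v) y)) (if0 0 then 2 else 6)) + ((-4 * -4) - (-4 - 1))); E=∅; St=[addR]⟩
2. ⟨T=((λy. ((λv. v) y)) (if0 0 then 2 else 6)); E=∅; St=[addR :: addR]⟩
3. ⟨T=(λy. ((λv. v) y)); E=∅; St=[thunk :: addR :: addR]⟩
4. ⟨T=((λv. v) y); E={y↦thunk((if0 0 then 2 else 6), ∅)}; St=[addR :: addR]⟩
5. ⟨T=(λv. v); E={y↦thunk((if0 0 then 2 else 6), ∅)}; St=[thunk :: addR :: addR]⟩
6. ⟨T=v; E={v↦thunk(y, {y↦thunk((if0 0 then 2 else 6), ∅)}), y↦thunk((if0 0 then 2 else 6), ∅)}; St=[addR :: addR]⟩
7. ⟨T=y; E={y↦thunk((if0 0 then 2 else 6), ∅)}; St=[addR :: addR]⟩
8. ⟨T=(if0 0 then 2 else 6); E=∅; St=[addR :: addR]⟩
9. ⟨T=0; E=∅; St=[if0 :: addR :: addR]⟩
10. ⟨T=2; E=∅; St=[addR :: addR]⟩
11. ⟨T=((-4 * -4) - (-4 - 1)); E=∅; St=[addL(2) :: addR]⟩
12. ⟨T=(-4 * -4); E=∅; St=[subR :: addL(2) :: addR]⟩
13. ⟨T=-4; E=∅; St=[mulR :: subR :: addL(2) :: addR]⟩
14. ⟨T=-4; E=∅; St=[mulL(-4) :: subR :: addL(2) :: addR]⟩
15. ⟨T=(-4 - 1); E=∅; St=[subL(16) :: addL(2) :: addR]⟩
16. ⟨T=-4; E=∅; St=[subR :: subL(16) :: addL(2) :: addR]⟩
17. ⟨T=1; E=∅; St=[subL(-4) :: subL(16) :: addL(2) :: addR]⟩
18. ⟨T=4; E=∅; St=[addL(23)]⟩
→ final value 27

Answer: 27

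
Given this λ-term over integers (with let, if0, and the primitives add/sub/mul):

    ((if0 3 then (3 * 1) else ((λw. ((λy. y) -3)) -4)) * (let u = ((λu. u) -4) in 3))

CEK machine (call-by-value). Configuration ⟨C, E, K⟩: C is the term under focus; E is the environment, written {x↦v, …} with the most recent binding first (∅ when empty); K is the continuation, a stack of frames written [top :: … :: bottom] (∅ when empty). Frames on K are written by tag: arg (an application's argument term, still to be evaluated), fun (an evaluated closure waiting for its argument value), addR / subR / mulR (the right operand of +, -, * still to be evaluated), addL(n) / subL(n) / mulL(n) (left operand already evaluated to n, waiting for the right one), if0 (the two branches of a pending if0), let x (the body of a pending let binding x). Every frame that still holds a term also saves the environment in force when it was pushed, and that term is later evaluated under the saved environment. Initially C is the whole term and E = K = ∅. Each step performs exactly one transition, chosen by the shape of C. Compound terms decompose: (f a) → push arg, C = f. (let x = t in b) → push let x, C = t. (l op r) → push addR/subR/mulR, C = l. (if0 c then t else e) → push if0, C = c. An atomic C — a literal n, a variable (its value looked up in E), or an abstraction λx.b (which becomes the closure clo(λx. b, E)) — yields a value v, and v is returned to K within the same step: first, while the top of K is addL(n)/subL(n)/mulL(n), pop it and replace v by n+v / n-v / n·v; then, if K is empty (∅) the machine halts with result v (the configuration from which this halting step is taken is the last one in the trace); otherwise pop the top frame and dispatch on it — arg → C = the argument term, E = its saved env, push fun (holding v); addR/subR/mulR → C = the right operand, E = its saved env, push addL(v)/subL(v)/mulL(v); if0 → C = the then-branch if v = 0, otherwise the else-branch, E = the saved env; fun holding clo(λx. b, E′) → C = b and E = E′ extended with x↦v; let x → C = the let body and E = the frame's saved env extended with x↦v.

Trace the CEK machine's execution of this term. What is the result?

Answer: -9

Execution trace:
0. ⟨C=((if0 3 then (3 * 1) else ((λw. ((λy. y) -3)) -4)) * (let u = ((λu. u) -4) in 3)); E=∅; K=∅⟩
1. ⟨C=(if0 3 then (3 * 1) else ((λw. ((λy. y) -3)) -4)); E=∅; K=[mulR]⟩
2. ⟨C=3; E=∅; K=[if0 :: mulR]⟩
3. ⟨C=((λw. ((λy. y) -3)) -4); E=∅; K=[mulR]⟩
4. ⟨C=(λw. ((λy. y) -3)); E=∅; K=[arg :: mulR]⟩
5. ⟨C=-4; E=∅; K=[fun :: mulR]⟩
6. ⟨C=((λy. y) -3); E={w↦-4}; K=[mulR]⟩
7. ⟨C=(λy. y); E={w↦-4}; K=[arg :: mulR]⟩
8. ⟨C=-3; E={w↦-4}; K=[fun :: mulR]⟩
9. ⟨C=y; E={y↦-3, w↦-4}; K=[mulR]⟩
10. ⟨C=(let u = ((λu. u) -4) in 3); E=∅; K=[mulL(-3)]⟩
11. ⟨C=((λu. u) -4); E=∅; K=[let u :: mulL(-3)]⟩
12. ⟨C=(λu. u); E=∅; K=[arg :: let u :: mulL(-3)]⟩
13. ⟨C=-4; E=∅; K=[fun :: let u :: mulL(-3)]⟩
14. ⟨C=u; E={u↦-4}; K=[let u :: mulL(-3)]⟩
15. ⟨C=3; E={u↦-4}; K=[mulL(-3)]⟩
→ final value -9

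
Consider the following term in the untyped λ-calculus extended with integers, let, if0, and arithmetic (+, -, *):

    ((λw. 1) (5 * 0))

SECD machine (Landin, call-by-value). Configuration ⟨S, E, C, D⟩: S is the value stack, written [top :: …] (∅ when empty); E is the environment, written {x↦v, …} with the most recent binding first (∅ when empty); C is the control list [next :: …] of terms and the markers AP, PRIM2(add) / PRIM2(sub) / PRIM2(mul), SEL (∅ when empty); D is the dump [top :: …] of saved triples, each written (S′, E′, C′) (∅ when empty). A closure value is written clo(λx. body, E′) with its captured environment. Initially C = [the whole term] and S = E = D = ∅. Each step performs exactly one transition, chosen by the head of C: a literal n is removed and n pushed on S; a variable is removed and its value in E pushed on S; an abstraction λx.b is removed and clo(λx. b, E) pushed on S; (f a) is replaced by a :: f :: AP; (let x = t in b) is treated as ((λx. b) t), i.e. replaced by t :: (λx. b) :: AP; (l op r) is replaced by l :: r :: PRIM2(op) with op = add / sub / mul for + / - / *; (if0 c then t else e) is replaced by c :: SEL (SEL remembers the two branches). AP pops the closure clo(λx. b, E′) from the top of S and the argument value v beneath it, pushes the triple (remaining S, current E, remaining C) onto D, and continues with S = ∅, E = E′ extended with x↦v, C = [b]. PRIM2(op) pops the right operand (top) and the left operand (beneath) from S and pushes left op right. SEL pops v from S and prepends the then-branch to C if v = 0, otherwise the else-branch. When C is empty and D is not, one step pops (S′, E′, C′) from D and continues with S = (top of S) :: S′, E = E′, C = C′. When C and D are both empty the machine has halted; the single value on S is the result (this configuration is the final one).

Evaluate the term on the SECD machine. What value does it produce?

t=0: <S=∅, E=∅, C=[((λw. 1) (5 * 0))], D=∅>
t=1: <S=∅, E=∅, C=[(5 * 0) :: (λw. 1) :: AP], D=∅>
t=2: <S=∅, E=∅, C=[5 :: 0 :: PRIM2(mul) :: (λw. 1) :: AP], D=∅>
t=3: <S=[5], E=∅, C=[0 :: PRIM2(mul) :: (λw. 1) :: AP], D=∅>
t=4: <S=[0 :: 5], E=∅, C=[PRIM2(mul) :: (λw. 1) :: AP], D=∅>
t=5: <S=[0], E=∅, C=[(λw. 1) :: AP], D=∅>
t=6: <S=[clo(λw. 1, ∅) :: 0], E=∅, C=[AP], D=∅>
t=7: <S=∅, E={w↦0}, C=[1], D=[(∅, ∅, ∅)]>
t=8: <S=[1], E={w↦0}, C=∅, D=[(∅, ∅, ∅)]>
t=9: <S=[1], E=∅, C=∅, D=∅>
→ final value 1

Answer: 1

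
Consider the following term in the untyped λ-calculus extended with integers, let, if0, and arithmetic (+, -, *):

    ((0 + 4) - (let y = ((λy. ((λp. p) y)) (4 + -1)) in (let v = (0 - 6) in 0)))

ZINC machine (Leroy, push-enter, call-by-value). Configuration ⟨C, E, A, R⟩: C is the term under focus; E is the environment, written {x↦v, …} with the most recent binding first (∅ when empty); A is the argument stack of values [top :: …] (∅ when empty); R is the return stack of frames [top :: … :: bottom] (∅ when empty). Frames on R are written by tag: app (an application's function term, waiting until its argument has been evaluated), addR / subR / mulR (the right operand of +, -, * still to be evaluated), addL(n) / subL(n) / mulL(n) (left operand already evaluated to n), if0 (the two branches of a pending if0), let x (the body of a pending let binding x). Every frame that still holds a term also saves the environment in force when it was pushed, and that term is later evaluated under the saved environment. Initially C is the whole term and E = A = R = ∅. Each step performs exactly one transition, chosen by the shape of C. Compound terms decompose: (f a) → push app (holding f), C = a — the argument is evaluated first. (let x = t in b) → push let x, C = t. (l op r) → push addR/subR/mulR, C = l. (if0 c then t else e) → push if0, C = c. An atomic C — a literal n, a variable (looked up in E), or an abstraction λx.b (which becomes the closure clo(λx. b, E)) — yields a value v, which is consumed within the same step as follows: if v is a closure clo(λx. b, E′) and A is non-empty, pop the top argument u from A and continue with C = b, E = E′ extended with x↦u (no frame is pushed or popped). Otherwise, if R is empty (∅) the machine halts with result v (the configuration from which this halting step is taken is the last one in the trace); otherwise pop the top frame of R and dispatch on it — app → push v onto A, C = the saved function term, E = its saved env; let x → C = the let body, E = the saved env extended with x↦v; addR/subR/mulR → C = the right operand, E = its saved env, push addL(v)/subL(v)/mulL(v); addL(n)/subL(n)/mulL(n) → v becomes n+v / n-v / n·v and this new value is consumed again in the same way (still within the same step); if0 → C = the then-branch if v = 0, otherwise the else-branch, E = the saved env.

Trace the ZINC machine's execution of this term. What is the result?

Answer: 4

Derivation:
0. ⟨C=((0 + 4) - (let y = ((λy. ((λp. p) y)) (4 + -1)) in (let v = (0 - 6) in 0))); E=∅; A=∅; R=∅⟩
1. ⟨C=(0 + 4); E=∅; A=∅; R=[subR]⟩
2. ⟨C=0; E=∅; A=∅; R=[addR :: subR]⟩
3. ⟨C=4; E=∅; A=∅; R=[addL(0) :: subR]⟩
4. ⟨C=(let y = ((λy. ((λp. p) y)) (4 + -1)) in (let v = (0 - 6) in 0)); E=∅; A=∅; R=[subL(4)]⟩
5. ⟨C=((λy. ((λp. p) y)) (4 + -1)); E=∅; A=∅; R=[let y :: subL(4)]⟩
6. ⟨C=(4 + -1); E=∅; A=∅; R=[app :: let y :: subL(4)]⟩
7. ⟨C=4; E=∅; A=∅; R=[addR :: app :: let y :: subL(4)]⟩
8. ⟨C=-1; E=∅; A=∅; R=[addL(4) :: app :: let y :: subL(4)]⟩
9. ⟨C=(λy. ((λp. p) y)); E=∅; A=[3]; R=[let y :: subL(4)]⟩
10. ⟨C=((λp. p) y); E={y↦3}; A=∅; R=[let y :: subL(4)]⟩
11. ⟨C=y; E={y↦3}; A=∅; R=[app :: let y :: subL(4)]⟩
12. ⟨C=(λp. p); E={y↦3}; A=[3]; R=[let y :: subL(4)]⟩
13. ⟨C=p; E={p↦3, y↦3}; A=∅; R=[let y :: subL(4)]⟩
14. ⟨C=(let v = (0 - 6) in 0); E={y↦3}; A=∅; R=[subL(4)]⟩
15. ⟨C=(0 - 6); E={y↦3}; A=∅; R=[let v :: subL(4)]⟩
16. ⟨C=0; E={y↦3}; A=∅; R=[subR :: let v :: subL(4)]⟩
17. ⟨C=6; E={y↦3}; A=∅; R=[subL(0) :: let v :: subL(4)]⟩
18. ⟨C=0; E={v↦-6, y↦3}; A=∅; R=[subL(4)]⟩
→ final value 4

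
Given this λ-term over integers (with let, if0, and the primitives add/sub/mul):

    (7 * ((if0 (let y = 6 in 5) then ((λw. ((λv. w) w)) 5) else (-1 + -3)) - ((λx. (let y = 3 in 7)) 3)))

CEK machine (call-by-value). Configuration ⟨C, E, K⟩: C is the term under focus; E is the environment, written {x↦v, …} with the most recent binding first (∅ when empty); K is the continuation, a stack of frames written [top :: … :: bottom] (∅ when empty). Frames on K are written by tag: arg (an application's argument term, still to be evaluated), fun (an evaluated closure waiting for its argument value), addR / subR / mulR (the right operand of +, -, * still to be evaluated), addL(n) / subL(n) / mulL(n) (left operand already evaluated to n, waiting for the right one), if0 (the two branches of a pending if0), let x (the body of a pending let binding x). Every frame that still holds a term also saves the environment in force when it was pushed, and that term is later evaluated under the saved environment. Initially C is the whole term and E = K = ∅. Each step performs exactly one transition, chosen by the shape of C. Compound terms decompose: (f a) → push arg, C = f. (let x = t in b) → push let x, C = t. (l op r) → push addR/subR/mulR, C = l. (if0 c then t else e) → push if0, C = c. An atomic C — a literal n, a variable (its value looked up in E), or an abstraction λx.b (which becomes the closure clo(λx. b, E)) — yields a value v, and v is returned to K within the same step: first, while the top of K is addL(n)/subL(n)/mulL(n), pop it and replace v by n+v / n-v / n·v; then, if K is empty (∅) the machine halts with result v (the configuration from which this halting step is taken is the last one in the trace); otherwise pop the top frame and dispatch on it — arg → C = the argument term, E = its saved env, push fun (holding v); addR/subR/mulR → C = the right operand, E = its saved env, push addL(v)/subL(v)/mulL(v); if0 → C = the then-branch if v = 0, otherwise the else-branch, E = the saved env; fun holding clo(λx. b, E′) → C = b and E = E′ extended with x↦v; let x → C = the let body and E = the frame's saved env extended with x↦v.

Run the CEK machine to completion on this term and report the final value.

[0] ⟨C=(7 * ((if0 (let y = 6 in 5) then ((λw. ((λv. w) w)) 5) else (-1 + -3)) - ((λx. (let y = 3 in 7)) 3))); E=∅; K=∅⟩
[1] ⟨C=7; E=∅; K=[mulR]⟩
[2] ⟨C=((if0 (let y = 6 in 5) then ((λw. ((λv. w) w)) 5) else (-1 + -3)) - ((λx. (let y = 3 in 7)) 3)); E=∅; K=[mulL(7)]⟩
[3] ⟨C=(if0 (let y = 6 in 5) then ((λw. ((λv. w) w)) 5) else (-1 + -3)); E=∅; K=[subR :: mulL(7)]⟩
[4] ⟨C=(let y = 6 in 5); E=∅; K=[if0 :: subR :: mulL(7)]⟩
[5] ⟨C=6; E=∅; K=[let y :: if0 :: subR :: mulL(7)]⟩
[6] ⟨C=5; E={y↦6}; K=[if0 :: subR :: mulL(7)]⟩
[7] ⟨C=(-1 + -3); E=∅; K=[subR :: mulL(7)]⟩
[8] ⟨C=-1; E=∅; K=[addR :: subR :: mulL(7)]⟩
[9] ⟨C=-3; E=∅; K=[addL(-1) :: subR :: mulL(7)]⟩
[10] ⟨C=((λx. (let y = 3 in 7)) 3); E=∅; K=[subL(-4) :: mulL(7)]⟩
[11] ⟨C=(λx. (let y = 3 in 7)); E=∅; K=[arg :: subL(-4) :: mulL(7)]⟩
[12] ⟨C=3; E=∅; K=[fun :: subL(-4) :: mulL(7)]⟩
[13] ⟨C=(let y = 3 in 7); E={x↦3}; K=[subL(-4) :: mulL(7)]⟩
[14] ⟨C=3; E={x↦3}; K=[let y :: subL(-4) :: mulL(7)]⟩
[15] ⟨C=7; E={y↦3, x↦3}; K=[subL(-4) :: mulL(7)]⟩
→ final value -77

Answer: -77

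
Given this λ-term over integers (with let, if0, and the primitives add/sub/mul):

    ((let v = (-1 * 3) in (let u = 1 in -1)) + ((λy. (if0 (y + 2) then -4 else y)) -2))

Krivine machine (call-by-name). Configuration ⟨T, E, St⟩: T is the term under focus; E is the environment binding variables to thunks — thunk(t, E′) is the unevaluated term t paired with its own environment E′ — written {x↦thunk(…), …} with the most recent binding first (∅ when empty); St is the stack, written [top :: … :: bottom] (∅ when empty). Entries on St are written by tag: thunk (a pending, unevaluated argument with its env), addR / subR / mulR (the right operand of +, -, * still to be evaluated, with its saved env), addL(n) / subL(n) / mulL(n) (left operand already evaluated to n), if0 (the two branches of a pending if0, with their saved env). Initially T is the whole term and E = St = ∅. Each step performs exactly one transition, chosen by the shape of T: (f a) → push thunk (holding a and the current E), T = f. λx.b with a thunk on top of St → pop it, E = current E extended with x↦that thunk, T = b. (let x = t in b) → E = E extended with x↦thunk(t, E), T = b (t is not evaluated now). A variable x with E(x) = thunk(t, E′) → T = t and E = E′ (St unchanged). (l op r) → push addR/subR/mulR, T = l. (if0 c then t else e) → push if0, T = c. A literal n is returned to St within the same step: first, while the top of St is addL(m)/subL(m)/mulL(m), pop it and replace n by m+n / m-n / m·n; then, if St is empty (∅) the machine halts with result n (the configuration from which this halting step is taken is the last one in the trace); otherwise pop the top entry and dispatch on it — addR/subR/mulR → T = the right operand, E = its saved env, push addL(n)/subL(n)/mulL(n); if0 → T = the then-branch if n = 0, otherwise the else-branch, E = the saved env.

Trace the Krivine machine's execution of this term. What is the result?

Answer: -5

Derivation:
t=0: [T=((let v = (-1 * 3) in (let u = 1 in -1)) + ((λy. (if0 (y + 2) then -4 else y)) -2)) | E=∅ | St=∅]
t=1: [T=(let v = (-1 * 3) in (let u = 1 in -1)) | E=∅ | St=[addR]]
t=2: [T=(let u = 1 in -1) | E={v↦thunk((-1 * 3), ∅)} | St=[addR]]
t=3: [T=-1 | E={u↦thunk(1, {v↦thunk((-1 * 3), ∅)}), v↦thunk((-1 * 3), ∅)} | St=[addR]]
t=4: [T=((λy. (if0 (y + 2) then -4 else y)) -2) | E=∅ | St=[addL(-1)]]
t=5: [T=(λy. (if0 (y + 2) then -4 else y)) | E=∅ | St=[thunk :: addL(-1)]]
t=6: [T=(if0 (y + 2) then -4 else y) | E={y↦thunk(-2, ∅)} | St=[addL(-1)]]
t=7: [T=(y + 2) | E={y↦thunk(-2, ∅)} | St=[if0 :: addL(-1)]]
t=8: [T=y | E={y↦thunk(-2, ∅)} | St=[addR :: if0 :: addL(-1)]]
t=9: [T=-2 | E=∅ | St=[addR :: if0 :: addL(-1)]]
t=10: [T=2 | E={y↦thunk(-2, ∅)} | St=[addL(-2) :: if0 :: addL(-1)]]
t=11: [T=-4 | E={y↦thunk(-2, ∅)} | St=[addL(-1)]]
→ final value -5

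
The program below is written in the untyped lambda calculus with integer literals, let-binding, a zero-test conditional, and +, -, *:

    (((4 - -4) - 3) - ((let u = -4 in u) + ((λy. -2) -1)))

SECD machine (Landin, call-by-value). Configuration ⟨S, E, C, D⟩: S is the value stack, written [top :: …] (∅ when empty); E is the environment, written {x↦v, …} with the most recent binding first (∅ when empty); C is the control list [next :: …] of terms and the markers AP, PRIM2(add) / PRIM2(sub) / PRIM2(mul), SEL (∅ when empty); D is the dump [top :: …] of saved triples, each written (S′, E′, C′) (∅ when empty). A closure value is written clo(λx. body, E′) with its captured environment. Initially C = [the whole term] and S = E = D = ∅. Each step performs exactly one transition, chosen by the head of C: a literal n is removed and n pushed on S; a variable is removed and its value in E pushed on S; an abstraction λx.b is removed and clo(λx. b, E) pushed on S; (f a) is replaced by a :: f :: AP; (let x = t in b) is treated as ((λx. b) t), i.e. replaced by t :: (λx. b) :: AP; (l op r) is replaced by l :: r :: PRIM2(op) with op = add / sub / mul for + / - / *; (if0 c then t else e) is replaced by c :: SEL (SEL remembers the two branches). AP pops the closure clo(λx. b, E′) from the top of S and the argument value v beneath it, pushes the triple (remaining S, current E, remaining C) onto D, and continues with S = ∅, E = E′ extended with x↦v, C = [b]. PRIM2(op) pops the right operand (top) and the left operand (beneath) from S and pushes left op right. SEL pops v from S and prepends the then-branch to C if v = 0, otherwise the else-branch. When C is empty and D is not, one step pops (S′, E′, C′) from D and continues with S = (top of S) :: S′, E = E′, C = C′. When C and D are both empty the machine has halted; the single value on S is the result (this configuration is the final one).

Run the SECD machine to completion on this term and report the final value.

0. <S=∅, E=∅, C=[(((4 - -4) - 3) - ((let u = -4 in u) + ((λy. -2) -1)))], D=∅>
1. <S=∅, E=∅, C=[((4 - -4) - 3) :: ((let u = -4 in u) + ((λy. -2) -1)) :: PRIM2(sub)], D=∅>
2. <S=∅, E=∅, C=[(4 - -4) :: 3 :: PRIM2(sub) :: ((let u = -4 in u) + ((λy. -2) -1)) :: PRIM2(sub)], D=∅>
3. <S=∅, E=∅, C=[4 :: -4 :: PRIM2(sub) :: 3 :: PRIM2(sub) :: ((let u = -4 in u) + ((λy. -2) -1)) :: PRIM2(sub)], D=∅>
4. <S=[4], E=∅, C=[-4 :: PRIM2(sub) :: 3 :: PRIM2(sub) :: ((let u = -4 in u) + ((λy. -2) -1)) :: PRIM2(sub)], D=∅>
5. <S=[-4 :: 4], E=∅, C=[PRIM2(sub) :: 3 :: PRIM2(sub) :: ((let u = -4 in u) + ((λy. -2) -1)) :: PRIM2(sub)], D=∅>
6. <S=[8], E=∅, C=[3 :: PRIM2(sub) :: ((let u = -4 in u) + ((λy. -2) -1)) :: PRIM2(sub)], D=∅>
7. <S=[3 :: 8], E=∅, C=[PRIM2(sub) :: ((let u = -4 in u) + ((λy. -2) -1)) :: PRIM2(sub)], D=∅>
8. <S=[5], E=∅, C=[((let u = -4 in u) + ((λy. -2) -1)) :: PRIM2(sub)], D=∅>
9. <S=[5], E=∅, C=[(let u = -4 in u) :: ((λy. -2) -1) :: PRIM2(add) :: PRIM2(sub)], D=∅>
10. <S=[5], E=∅, C=[-4 :: (λu. u) :: AP :: ((λy. -2) -1) :: PRIM2(add) :: PRIM2(sub)], D=∅>
11. <S=[-4 :: 5], E=∅, C=[(λu. u) :: AP :: ((λy. -2) -1) :: PRIM2(add) :: PRIM2(sub)], D=∅>
12. <S=[clo(λu. u, ∅) :: -4 :: 5], E=∅, C=[AP :: ((λy. -2) -1) :: PRIM2(add) :: PRIM2(sub)], D=∅>
13. <S=∅, E={u↦-4}, C=[u], D=[([5], ∅, [((λy. -2) -1) :: PRIM2(add) :: PRIM2(sub)])]>
14. <S=[-4], E={u↦-4}, C=∅, D=[([5], ∅, [((λy. -2) -1) :: PRIM2(add) :: PRIM2(sub)])]>
15. <S=[-4 :: 5], E=∅, C=[((λy. -2) -1) :: PRIM2(add) :: PRIM2(sub)], D=∅>
16. <S=[-4 :: 5], E=∅, C=[-1 :: (λy. -2) :: AP :: PRIM2(add) :: PRIM2(sub)], D=∅>
17. <S=[-1 :: -4 :: 5], E=∅, C=[(λy. -2) :: AP :: PRIM2(add) :: PRIM2(sub)], D=∅>
18. <S=[clo(λy. -2, ∅) :: -1 :: -4 :: 5], E=∅, C=[AP :: PRIM2(add) :: PRIM2(sub)], D=∅>
19. <S=∅, E={y↦-1}, C=[-2], D=[([-4 :: 5], ∅, [PRIM2(add) :: PRIM2(sub)])]>
20. <S=[-2], E={y↦-1}, C=∅, D=[([-4 :: 5], ∅, [PRIM2(add) :: PRIM2(sub)])]>
21. <S=[-2 :: -4 :: 5], E=∅, C=[PRIM2(add) :: PRIM2(sub)], D=∅>
22. <S=[-6 :: 5], E=∅, C=[PRIM2(sub)], D=∅>
23. <S=[11], E=∅, C=∅, D=∅>
→ final value 11

Answer: 11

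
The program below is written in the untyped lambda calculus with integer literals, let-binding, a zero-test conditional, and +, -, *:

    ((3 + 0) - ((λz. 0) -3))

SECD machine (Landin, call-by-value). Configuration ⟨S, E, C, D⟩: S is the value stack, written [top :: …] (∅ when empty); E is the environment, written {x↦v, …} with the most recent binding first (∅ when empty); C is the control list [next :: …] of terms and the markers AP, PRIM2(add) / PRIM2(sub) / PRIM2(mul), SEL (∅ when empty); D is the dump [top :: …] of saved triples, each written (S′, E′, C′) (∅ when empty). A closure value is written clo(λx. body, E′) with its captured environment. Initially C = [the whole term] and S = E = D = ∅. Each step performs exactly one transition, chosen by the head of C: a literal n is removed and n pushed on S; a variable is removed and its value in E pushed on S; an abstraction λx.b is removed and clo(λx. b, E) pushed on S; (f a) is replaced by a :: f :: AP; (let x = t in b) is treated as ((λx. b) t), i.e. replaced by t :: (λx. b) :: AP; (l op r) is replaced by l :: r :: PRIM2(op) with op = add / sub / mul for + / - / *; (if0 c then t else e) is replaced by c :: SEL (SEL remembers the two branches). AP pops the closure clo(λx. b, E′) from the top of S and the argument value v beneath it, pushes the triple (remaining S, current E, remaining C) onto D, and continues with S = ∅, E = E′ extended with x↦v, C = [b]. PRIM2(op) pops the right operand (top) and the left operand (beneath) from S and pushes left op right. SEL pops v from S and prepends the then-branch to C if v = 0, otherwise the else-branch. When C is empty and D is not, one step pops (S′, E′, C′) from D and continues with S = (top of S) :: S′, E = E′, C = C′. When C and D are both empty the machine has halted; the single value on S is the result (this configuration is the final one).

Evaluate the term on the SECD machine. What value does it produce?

Answer: 3

Machine steps:
step 0: [S=∅ | E=∅ | C=[((3 + 0) - ((λz. 0) -3))] | D=∅]
step 1: [S=∅ | E=∅ | C=[(3 + 0) :: ((λz. 0) -3) :: PRIM2(sub)] | D=∅]
step 2: [S=∅ | E=∅ | C=[3 :: 0 :: PRIM2(add) :: ((λz. 0) -3) :: PRIM2(sub)] | D=∅]
step 3: [S=[3] | E=∅ | C=[0 :: PRIM2(add) :: ((λz. 0) -3) :: PRIM2(sub)] | D=∅]
step 4: [S=[0 :: 3] | E=∅ | C=[PRIM2(add) :: ((λz. 0) -3) :: PRIM2(sub)] | D=∅]
step 5: [S=[3] | E=∅ | C=[((λz. 0) -3) :: PRIM2(sub)] | D=∅]
step 6: [S=[3] | E=∅ | C=[-3 :: (λz. 0) :: AP :: PRIM2(sub)] | D=∅]
step 7: [S=[-3 :: 3] | E=∅ | C=[(λz. 0) :: AP :: PRIM2(sub)] | D=∅]
step 8: [S=[clo(λz. 0, ∅) :: -3 :: 3] | E=∅ | C=[AP :: PRIM2(sub)] | D=∅]
step 9: [S=∅ | E={z↦-3} | C=[0] | D=[([3], ∅, [PRIM2(sub)])]]
step 10: [S=[0] | E={z↦-3} | C=∅ | D=[([3], ∅, [PRIM2(sub)])]]
step 11: [S=[0 :: 3] | E=∅ | C=[PRIM2(sub)] | D=∅]
step 12: [S=[3] | E=∅ | C=∅ | D=∅]
→ final value 3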